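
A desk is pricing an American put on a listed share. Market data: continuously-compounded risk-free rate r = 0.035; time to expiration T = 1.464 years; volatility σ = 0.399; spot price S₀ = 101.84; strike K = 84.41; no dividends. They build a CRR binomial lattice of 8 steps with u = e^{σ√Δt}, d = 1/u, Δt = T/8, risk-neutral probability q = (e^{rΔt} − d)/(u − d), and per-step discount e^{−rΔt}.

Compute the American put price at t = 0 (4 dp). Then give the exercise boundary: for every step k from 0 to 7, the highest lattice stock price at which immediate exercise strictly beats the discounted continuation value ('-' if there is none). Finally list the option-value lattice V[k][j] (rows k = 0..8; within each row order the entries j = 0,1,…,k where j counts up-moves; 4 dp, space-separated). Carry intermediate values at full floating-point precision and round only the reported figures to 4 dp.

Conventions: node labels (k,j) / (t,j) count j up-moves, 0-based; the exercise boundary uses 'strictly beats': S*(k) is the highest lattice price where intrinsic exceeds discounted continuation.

price = 9.2544
boundary = - - - - 51.4525 43.3788 51.4525 61.0287
tree:
9.2544
13.3132 4.9140
18.6320 7.6416 1.9797
25.2491 11.6038 3.3859 0.4593
32.9575 17.1096 5.7032 0.8824 0.0000
41.0312 24.3127 9.4163 1.6953 0.0000 0.0000
47.8379 32.9575 15.1305 3.2571 0.0000 0.0000 0.0000
53.5766 41.0312 23.3813 6.2577 0.0000 0.0000 0.0000 0.0000
58.4148 47.8379 32.9575 12.0227 0.0000 0.0000 0.0000 0.0000 0.0000

params: Δt=0.18300 u=1.18612 d=0.84309 q=0.47616 e^(-rΔt)=0.99362
t_8 payoffs: 58.4148 47.8379 32.9575 12.0227 0.0000 0.0000 0.0000 0.0000 0.0000
t_7: node(7,0) S=30.8334 payoff=53.5766 vs cont=53.0377 → 53.5766 [stop]  node(7,1) S=43.3788 payoff=41.0312 vs cont=40.4922 → 41.0312 [stop]  node(7,2) S=61.0287 payoff=23.3813 vs cont=22.8424 → 23.3813 [stop]  node(7,3) S=85.8599 payoff=0.0000 vs cont=6.2577 → 6.2577 [wait]  node(7,4) S=120.7943 payoff=0.0000 vs cont=0.0000 → 0.0000 [wait]  node(7,5) S=169.9427 payoff=0.0000 vs cont=0.0000 → 0.0000 [wait]  node(7,6) S=239.0886 payoff=0.0000 vs cont=0.0000 → 0.0000 [wait]  node(7,7) S=336.3682 payoff=0.0000 vs cont=0.0000 → 0.0000 [wait]  ⇒ S*(7)=61.0287
t_6: node(6,0) S=36.5721 payoff=47.8379 vs cont=47.2990 → 47.8379 [stop]  node(6,1) S=51.4525 payoff=32.9575 vs cont=32.4186 → 32.9575 [stop]  node(6,2) S=72.3873 payoff=12.0227 vs cont=15.1305 → 15.1305 [wait]  node(6,3) S=101.8400 payoff=0.0000 vs cont=3.2571 → 3.2571 [wait]  node(6,4) S=143.2764 payoff=0.0000 vs cont=0.0000 → 0.0000 [wait]  node(6,5) S=201.5722 payoff=0.0000 vs cont=0.0000 → 0.0000 [wait]  node(6,6) S=283.5874 payoff=0.0000 vs cont=0.0000 → 0.0000 [wait]  ⇒ S*(6)=51.4525
t_5: node(5,0) S=43.3788 payoff=41.0312 vs cont=40.4922 → 41.0312 [stop]  node(5,1) S=61.0287 payoff=23.3813 vs cont=24.3127 → 24.3127 [wait]  node(5,2) S=85.8599 payoff=0.0000 vs cont=9.4163 → 9.4163 [wait]  node(5,3) S=120.7943 payoff=0.0000 vs cont=1.6953 → 1.6953 [wait]  node(5,4) S=169.9427 payoff=0.0000 vs cont=0.0000 → 0.0000 [wait]  node(5,5) S=239.0886 payoff=0.0000 vs cont=0.0000 → 0.0000 [wait]  ⇒ S*(5)=43.3788
t_4: node(4,0) S=51.4525 payoff=32.9575 vs cont=32.8593 → 32.9575 [stop]  node(4,1) S=72.3873 payoff=12.0227 vs cont=17.1096 → 17.1096 [wait]  node(4,2) S=101.8400 payoff=0.0000 vs cont=5.7032 → 5.7032 [wait]  node(4,3) S=143.2764 payoff=0.0000 vs cont=0.8824 → 0.8824 [wait]  node(4,4) S=201.5722 payoff=0.0000 vs cont=0.0000 → 0.0000 [wait]  ⇒ S*(4)=51.4525
t_3: node(3,0) S=61.0287 payoff=23.3813 vs cont=25.2491 → 25.2491 [wait]  node(3,1) S=85.8599 payoff=0.0000 vs cont=11.6038 → 11.6038 [wait]  node(3,2) S=120.7943 payoff=0.0000 vs cont=3.3859 → 3.3859 [wait]  node(3,3) S=169.9427 payoff=0.0000 vs cont=0.4593 → 0.4593 [wait]  ⇒ S*(3)=-
t_2: node(2,0) S=72.3873 payoff=12.0227 vs cont=18.6320 → 18.6320 [wait]  node(2,1) S=101.8400 payoff=0.0000 vs cont=7.6416 → 7.6416 [wait]  node(2,2) S=143.2764 payoff=0.0000 vs cont=1.9797 → 1.9797 [wait]  ⇒ S*(2)=-
t_1: node(1,0) S=85.8599 payoff=0.0000 vs cont=13.3132 → 13.3132 [wait]  node(1,1) S=120.7943 payoff=0.0000 vs cont=4.9140 → 4.9140 [wait]  ⇒ S*(1)=-
t_0: node(0,0) S=101.8400 payoff=0.0000 vs cont=9.2544 → 9.2544 [wait]  ⇒ S*(0)=-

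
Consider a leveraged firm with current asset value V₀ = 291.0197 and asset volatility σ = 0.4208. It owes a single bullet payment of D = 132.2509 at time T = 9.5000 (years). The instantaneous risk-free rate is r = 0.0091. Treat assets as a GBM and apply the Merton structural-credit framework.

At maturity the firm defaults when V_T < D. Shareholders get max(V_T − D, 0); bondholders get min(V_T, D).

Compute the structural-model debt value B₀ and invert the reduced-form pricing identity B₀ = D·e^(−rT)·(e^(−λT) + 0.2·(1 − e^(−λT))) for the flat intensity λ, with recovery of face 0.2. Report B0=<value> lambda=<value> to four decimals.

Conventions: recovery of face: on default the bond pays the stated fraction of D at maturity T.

Equity is a call on the firm's assets struck at D = 132.2509:
d₁ = [ln(V₀/D) + (r + σ²/2)T] / (σ√T)
   = [ln(291.0197/132.2509) + (0.0091 + 0.5·0.4208²)·9.5000] / (0.4208·√9.5000)
   = [0.788690 + 0.927545] / 1.296993 = 1.323242
d₂ = d₁ − σ√T = 1.323242 − 1.296993 = 0.026249
N(d₁) = 0.907123,  N(d₂) = 0.510471,  e^(−rT) = 0.917181
E₀ = V₀·N(d₁) − D·e^(−rT)·N(d₂)
   = 291.0197·0.907123 − 132.2509·0.917181·0.510471 = 202.071415
B₀ = V₀ − E₀ = 291.0197 − 202.071415 = 88.948285
e^(−λT) = (B₀·e^(rT)/D − 0.2)/(1 − 0.2) = (88.9483·1.090297/132.2509 − 0.2)/0.8 = 0.66662941
λ = −ln(0.66662941)/9.5000 = 0.042686

B0=88.9483 lambda=0.0427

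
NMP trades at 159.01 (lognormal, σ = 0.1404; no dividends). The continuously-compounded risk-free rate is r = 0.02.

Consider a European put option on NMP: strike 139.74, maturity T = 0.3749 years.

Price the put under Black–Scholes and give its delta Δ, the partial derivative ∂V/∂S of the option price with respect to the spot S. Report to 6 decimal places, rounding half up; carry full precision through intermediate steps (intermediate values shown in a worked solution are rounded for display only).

σ√T = 0.1404·√0.3749 = 0.085966
d₁ = (ln(S/K) + (r+σ²/2)T) / (σ√T) = (ln(159.01/139.74) + (0.02+0.1404²/2)·0.3749) / 0.085966 = (0.129184 + 0.011193) / 0.085966 = 1.632939
d₂ = d₁ − σ√T = 1.632939 − 0.085966 = 1.546973
e^{−rT} = 0.992530
N(−d₁) = 0.051241,  N(−d₂) = 0.060935
Put price V = K·e^{−rT}·N(−d₂) − S·N(−d₁) = 8.451434 − 8.147825 = 0.303609
Δ = −N(−d₁) = -0.051241

price = 0.303609
Δ = -0.051241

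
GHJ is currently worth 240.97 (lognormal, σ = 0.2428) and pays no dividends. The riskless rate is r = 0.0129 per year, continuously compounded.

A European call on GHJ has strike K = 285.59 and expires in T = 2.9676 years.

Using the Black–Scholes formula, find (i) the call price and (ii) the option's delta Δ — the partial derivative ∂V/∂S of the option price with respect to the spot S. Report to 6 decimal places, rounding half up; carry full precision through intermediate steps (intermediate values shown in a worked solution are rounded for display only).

price = 27.841882
Δ = 0.457987

σ√T = 0.2428·√2.9676 = 0.418265
d₁ = (ln(S/K) + (r+σ²/2)T) / (σ√T) = (ln(240.97/285.59) + (0.0129+0.2428²/2)·2.9676) / 0.418265 = (-0.169885 + 0.125755) / 0.418265 = -0.105507
d₂ = d₁ − σ√T = -0.105507 − 0.418265 = -0.523772
e^{−rT} = 0.962441
N(d₁) = 0.457987,  N(d₂) = 0.300219
Call price V = S·N(d₁) − K·e^{−rT}·N(d₂) = 110.361041 − 82.519159 = 27.841882
Δ = N(d₁) = 0.457987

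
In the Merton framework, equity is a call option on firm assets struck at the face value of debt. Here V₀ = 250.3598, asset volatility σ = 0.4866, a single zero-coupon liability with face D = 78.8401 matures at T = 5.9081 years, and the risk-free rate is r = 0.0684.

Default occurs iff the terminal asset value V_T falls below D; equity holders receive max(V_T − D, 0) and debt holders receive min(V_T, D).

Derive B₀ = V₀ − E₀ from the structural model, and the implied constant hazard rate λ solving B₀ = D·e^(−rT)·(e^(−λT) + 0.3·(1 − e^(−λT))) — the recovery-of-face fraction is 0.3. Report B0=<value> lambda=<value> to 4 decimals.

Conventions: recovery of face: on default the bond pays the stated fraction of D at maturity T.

Equity is a call on the firm's assets struck at D = 78.8401:
d₁ = [ln(V₀/D) + (r + σ²/2)T] / (σ√T)
   = [ln(250.3598/78.8401) + (0.0684 + 0.5·0.4866²)·5.9081] / (0.4866·√5.9081)
   = [1.155477 + 1.103573] / 1.182758 = 1.909984
d₂ = d₁ − σ√T = 1.909984 − 1.182758 = 0.727226
N(d₁) = 0.971932,  N(d₂) = 0.766456,  e^(−rT) = 0.667568
E₀ = V₀·N(d₁) − D·e^(−rT)·N(d₂)
   = 250.3598·0.971932 − 78.8401·0.667568·0.766456 = 202.993342
B₀ = V₀ − E₀ = 250.3598 − 202.993342 = 47.366458
e^(−λT) = (B₀·e^(rT)/D − 0.3)/(1 − 0.3) = (47.3665·1.497975/78.8401 − 0.3)/0.7 = 0.85710176
λ = −ln(0.85710176)/5.9081 = 0.026100

B0=47.3665 lambda=0.0261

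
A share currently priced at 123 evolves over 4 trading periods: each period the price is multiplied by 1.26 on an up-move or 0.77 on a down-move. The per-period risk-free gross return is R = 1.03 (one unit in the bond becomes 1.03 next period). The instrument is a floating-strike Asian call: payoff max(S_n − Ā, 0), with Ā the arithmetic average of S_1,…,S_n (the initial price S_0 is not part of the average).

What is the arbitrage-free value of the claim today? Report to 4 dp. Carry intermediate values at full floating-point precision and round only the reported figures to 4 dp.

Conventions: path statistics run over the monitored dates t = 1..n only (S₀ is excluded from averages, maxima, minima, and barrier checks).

price = 14.1273

No-arbitrage gives p* = (R−d)/(u−d) = 0.5306: enumerate every path, weight its payoff by its p*-probability, and discount by R^4.
Enumerate all 2^4 = 16 price paths (U = up ×1.26, D = down ×0.77); each path with k up-moves has probability p*^k·(1−p*)^(4−k).
DDDD: Ā=66.7571, payoff=0.0000, prob=0.048543
UDDD: Ā=109.2389, payoff=0.0000, prob=0.054875
DUDD: Ā=94.1714, payoff=0.0000, prob=0.054875
UUDD: Ā=154.0987, payoff=0.0000, prob=0.062032
DDUD: Ā=82.5695, payoff=0.0000, prob=0.054875
UDUD: Ā=135.1137, payoff=0.0000, prob=0.062032
DUUD: Ā=120.0462, payoff=0.0000, prob=0.062032
UUUD: Ā=196.4392, payoff=0.0000, prob=0.070123
DDDU: Ā=73.6359, payoff=0.0000, prob=0.054875
UDDU: Ā=120.4952, payoff=0.0000, prob=0.062032
DUDU: Ā=105.4277, payoff=10.3508, prob=0.062032
UUDU: Ā=172.5180, payoff=16.9376, prob=0.070123
DDUU: Ā=93.8257, payoff=21.9527, prob=0.062032
UDUU: Ā=153.5330, payoff=35.9227, prob=0.070123
DUUU: Ā=138.4655, payoff=50.9902, prob=0.070123
UUUU: Ā=226.5798, payoff=83.4384, prob=0.079270
Price = Σ prob·payoff / R^4 = 15.900385 / 1.125509 = 14.1273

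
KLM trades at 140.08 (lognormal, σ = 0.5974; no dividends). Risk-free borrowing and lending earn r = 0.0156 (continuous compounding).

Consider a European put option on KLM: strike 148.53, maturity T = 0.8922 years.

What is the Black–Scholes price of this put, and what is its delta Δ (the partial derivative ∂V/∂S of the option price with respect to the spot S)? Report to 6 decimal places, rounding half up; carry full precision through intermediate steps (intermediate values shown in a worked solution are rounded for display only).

σ√T = 0.5974·√0.8922 = 0.564282
d₁ = (ln(S/K) + (r+σ²/2)T) / (σ√T) = (ln(140.08/148.53) + (0.0156+0.5974²/2)·0.8922) / 0.564282 = (-0.058573 + 0.173126) / 0.564282 = 0.203005
d₂ = d₁ − σ√T = 0.203005 − 0.564282 = -0.361277
e^{−rT} = 0.986178
N(−d₁) = 0.419565,  N(−d₂) = 0.641054
Put price V = K·e^{−rT}·N(−d₂) − S·N(−d₁) = 93.899656 − 58.772731 = 35.126924
Δ = −N(−d₁) = -0.419565

price = 35.126924
Δ = -0.419565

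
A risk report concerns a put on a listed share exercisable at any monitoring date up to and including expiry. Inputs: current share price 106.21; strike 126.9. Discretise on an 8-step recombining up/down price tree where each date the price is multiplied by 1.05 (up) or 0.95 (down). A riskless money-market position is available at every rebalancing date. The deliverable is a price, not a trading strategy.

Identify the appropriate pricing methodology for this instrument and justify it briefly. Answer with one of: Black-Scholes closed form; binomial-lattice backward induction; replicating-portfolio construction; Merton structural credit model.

Key observation: early exercise of the strike-126.9 put must be checked at each of the 8 dates (spot 106.21), which forces a node-by-node comparison of intrinsic and continuation value backward from expiry.

framework: binomial-lattice backward induction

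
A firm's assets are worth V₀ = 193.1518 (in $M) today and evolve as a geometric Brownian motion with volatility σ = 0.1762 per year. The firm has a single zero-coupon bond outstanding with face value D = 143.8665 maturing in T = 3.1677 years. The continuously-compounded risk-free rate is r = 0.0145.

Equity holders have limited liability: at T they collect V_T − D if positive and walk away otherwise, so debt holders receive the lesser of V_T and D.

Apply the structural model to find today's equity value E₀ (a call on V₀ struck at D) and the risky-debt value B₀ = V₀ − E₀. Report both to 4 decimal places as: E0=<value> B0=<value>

Apply the equity-as-call identities (strike 143.8665, horizon 3.1677 years):
d₁ = [ln(V₀/D) + (r + σ²/2)T] / (σ√T)
   = [ln(193.1518/143.8665) + (0.0145 + 0.5·0.1762²)·3.1677] / (0.1762·√3.1677)
   = [0.294591 + 0.095105] / 0.313601 = 1.242645
d₂ = d₁ − σ√T = 1.242645 − 0.313601 = 0.929044
N(d₁) = 0.893001,  N(d₂) = 0.823567,  e^(−rT) = 0.955107
E₀ = V₀·N(d₁) − D·e^(−rT)·N(d₂)
   = 193.1518·0.893001 − 143.8665·0.955107·0.823567 = 59.320075
B₀ = V₀ − E₀ = 193.1518 − 59.320075 = 133.831725

E0=59.3201 B0=133.8317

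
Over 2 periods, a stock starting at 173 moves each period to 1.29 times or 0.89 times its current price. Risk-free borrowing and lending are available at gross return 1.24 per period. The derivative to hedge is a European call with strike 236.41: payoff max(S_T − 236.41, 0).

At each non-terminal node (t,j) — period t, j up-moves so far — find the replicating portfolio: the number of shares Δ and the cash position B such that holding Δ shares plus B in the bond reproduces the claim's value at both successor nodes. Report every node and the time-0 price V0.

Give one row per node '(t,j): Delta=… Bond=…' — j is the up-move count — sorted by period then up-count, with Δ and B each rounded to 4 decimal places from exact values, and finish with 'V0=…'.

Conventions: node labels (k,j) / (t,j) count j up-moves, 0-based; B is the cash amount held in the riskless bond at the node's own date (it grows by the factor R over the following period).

(0,0): Delta=0.5249 Bond=-65.1819
(1,0): Delta=0.0000 Bond=0.0000
(1,1): Delta=0.5767 Bond=-92.3721
V0=25.6334

The replicating-portfolio and risk-neutral prices coincide; use p* = (1.24−0.89)/(1.29−0.89) = 0.8750 for the latter.
Payoffs at expiry: V(2,0)=0.0000, V(2,1)=0.0000, V(2,2)=51.4793
Node (1,0) S=153.9700: V=(p*·0.0000+(1−p*)·0.0000)/1.24=0.0000; Δ=(0.0000−0.0000)/(198.6213−137.0333)=0.0000; B=V−Δ·S=0.0000
Node (1,1) S=223.1700: V=(p*·51.4793+(1−p*)·0.0000)/1.24=36.3261; Δ=(51.4793−0.0000)/(287.8893−198.6213)=0.5767; B=V−Δ·S=-92.3721
Node (0,0) S=173.0000: V=(p*·36.3261+(1−p*)·0.0000)/1.24=25.6334; Δ=(36.3261−0.0000)/(223.1700−153.9700)=0.5249; B=V−Δ·S=-65.1819
Sanity check at the root: Δ(0,0)·S0 + B(0,0) reproduces V0 = 25.6334.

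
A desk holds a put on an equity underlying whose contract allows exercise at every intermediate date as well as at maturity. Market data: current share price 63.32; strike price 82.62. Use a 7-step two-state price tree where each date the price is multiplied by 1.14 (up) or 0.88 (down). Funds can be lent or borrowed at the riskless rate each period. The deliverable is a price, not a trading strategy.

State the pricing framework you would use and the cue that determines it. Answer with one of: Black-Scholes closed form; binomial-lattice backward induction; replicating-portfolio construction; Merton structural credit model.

framework: binomial-lattice backward induction

Key observation: with exercise allowed before expiry on a discrete up/down model (7 steps from spot 63.32), the strike-82.62 put's value must be rolled back through the tree testing early exercise at each node.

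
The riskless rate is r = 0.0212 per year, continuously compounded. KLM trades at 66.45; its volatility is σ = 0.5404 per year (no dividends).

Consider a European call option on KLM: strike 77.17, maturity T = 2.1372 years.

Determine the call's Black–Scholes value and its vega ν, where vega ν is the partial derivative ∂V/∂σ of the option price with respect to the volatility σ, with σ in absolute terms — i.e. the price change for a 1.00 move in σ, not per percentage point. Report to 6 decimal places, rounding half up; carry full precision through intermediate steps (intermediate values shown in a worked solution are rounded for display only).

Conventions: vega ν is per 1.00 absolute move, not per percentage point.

σ√T = 0.5404·√2.1372 = 0.790020
d₁ = (ln(S/K) + (r+σ²/2)T) / (σ√T) = (ln(66.45/77.17) + (0.0212+0.5404²/2)·2.1372) / 0.790020 = (-0.149561 + 0.357374) / 0.790020 = 0.263048
d₂ = d₁ − σ√T = 0.263048 − 0.790020 = -0.526972
e^{−rT} = 0.955702
N(d₁) = 0.603743,  N(d₂) = 0.299107
Call price V = S·N(d₁) − K·e^{−rT}·N(d₂) = 40.118740 − 22.059583 = 18.059157
φ(d₁) = (1/√(2π))·e^{−d₁²/2} = 0.385376
ν = S·φ(d₁)·√T = 37.437107

price = 18.059157
ν = 37.437107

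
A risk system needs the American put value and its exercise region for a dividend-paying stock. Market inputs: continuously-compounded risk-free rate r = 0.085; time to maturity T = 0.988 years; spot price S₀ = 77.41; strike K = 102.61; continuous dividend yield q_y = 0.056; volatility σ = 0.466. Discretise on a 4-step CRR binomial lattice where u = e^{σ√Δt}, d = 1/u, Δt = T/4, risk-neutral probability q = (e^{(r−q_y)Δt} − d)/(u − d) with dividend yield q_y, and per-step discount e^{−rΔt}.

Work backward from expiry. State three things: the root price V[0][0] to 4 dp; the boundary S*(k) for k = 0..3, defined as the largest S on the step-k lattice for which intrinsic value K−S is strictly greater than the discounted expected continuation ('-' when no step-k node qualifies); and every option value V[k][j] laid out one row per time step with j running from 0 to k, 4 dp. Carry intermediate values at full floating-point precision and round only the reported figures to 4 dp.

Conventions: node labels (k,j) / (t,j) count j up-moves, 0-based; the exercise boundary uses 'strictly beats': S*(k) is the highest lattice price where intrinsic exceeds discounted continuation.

price = 29.9411
boundary = - 61.4067 48.7118 61.4067
tree:
29.9411
41.2033 17.9871
53.8982 27.8765 7.1053
63.9687 41.2033 13.3810 0.0000
71.9572 53.8982 25.2000 0.0000 0.0000

params: Δt=0.24700 u=1.26061 d=0.79327 q=0.45774 e^(-rΔt)=0.97922
t_4 payoffs: 71.9572 53.8982 25.2000 0.0000 0.0000
t_3: node(3,0) S=38.6413 payoff=63.9687 vs cont=62.3676 → 63.9687 [stop]  node(3,1) S=61.4067 payoff=41.2033 vs cont=39.9150 → 41.2033 [stop]  node(3,2) S=97.5840 payoff=5.0260 vs cont=13.3810 → 13.3810 [wait]  node(3,3) S=155.0751 payoff=0.0000 vs cont=0.0000 → 0.0000 [wait]  ⇒ S*(3)=61.4067
t_2: node(2,0) S=48.7118 payoff=53.8982 vs cont=52.4355 → 53.8982 [stop]  node(2,1) S=77.4100 payoff=25.2000 vs cont=27.8765 → 27.8765 [wait]  node(2,2) S=123.0156 payoff=0.0000 vs cont=7.1053 → 7.1053 [wait]  ⇒ S*(2)=48.7118
t_1: node(1,0) S=61.4067 payoff=41.2033 vs cont=41.1147 → 41.2033 [stop]  node(1,1) S=97.5840 payoff=5.0260 vs cont=17.9871 → 17.9871 [wait]  ⇒ S*(1)=61.4067
t_0: node(0,0) S=77.4100 payoff=25.2000 vs cont=29.9411 → 29.9411 [wait]  ⇒ S*(0)=-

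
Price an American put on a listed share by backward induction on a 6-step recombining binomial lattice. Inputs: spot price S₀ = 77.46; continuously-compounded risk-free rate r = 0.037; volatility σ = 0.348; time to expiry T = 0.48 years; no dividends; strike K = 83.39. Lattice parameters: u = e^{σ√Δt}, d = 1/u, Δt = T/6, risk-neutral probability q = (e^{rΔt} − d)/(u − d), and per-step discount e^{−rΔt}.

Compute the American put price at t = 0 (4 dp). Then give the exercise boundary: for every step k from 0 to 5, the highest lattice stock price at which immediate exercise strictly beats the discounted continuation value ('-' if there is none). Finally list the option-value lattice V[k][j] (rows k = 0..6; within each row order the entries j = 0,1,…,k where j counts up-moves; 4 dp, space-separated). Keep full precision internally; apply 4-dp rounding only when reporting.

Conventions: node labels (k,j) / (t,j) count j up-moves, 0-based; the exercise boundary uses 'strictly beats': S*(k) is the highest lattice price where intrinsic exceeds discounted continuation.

price = 10.5692
boundary = - - - 57.6548 63.6184 70.1989
tree:
10.5692
14.7919 6.2460
19.9414 9.5311 2.8706
25.7352 14.0424 4.9017 0.7776
31.1398 19.7716 8.1749 1.5306 0.0000
36.0377 25.7352 13.1911 3.0127 0.0000 0.0000
40.4765 31.1398 19.7716 5.9300 0.0000 0.0000 0.0000

Δt=0.08000  u=1.10344  d=0.90626  q=0.49045  discount=0.99704
step 6 (expiry): payoffs max(K−S,0) = 40.4765 31.1398 19.7716 5.9300 0.0000 0.0000 0.0000
step 5: (k=5,j=0): S=47.3523, K−S=36.0377, hold=35.7912 ⇒ V=36.0377 exercise | (k=5,j=1): S=57.6548, K−S=25.7352, hold=25.4887 ⇒ V=25.7352 exercise | (k=5,j=2): S=70.1989, K−S=13.1911, hold=12.9446 ⇒ V=13.1911 exercise | (k=5,j=3): S=85.4722, K−S=0.0000, hold=3.0127 ⇒ V=3.0127 continue | (k=5,j=4): S=104.0685, K−S=0.0000, hold=0.0000 ⇒ V=0.0000 continue | (k=5,j=5): S=126.7109, K−S=0.0000, hold=0.0000 ⇒ V=0.0000 continue  boundary S*=70.1989
step 4: (k=4,j=0): S=52.2502, K−S=31.1398, hold=30.8933 ⇒ V=31.1398 exercise | (k=4,j=1): S=63.6184, K−S=19.7716, hold=19.5251 ⇒ V=19.7716 exercise | (k=4,j=2): S=77.4600, K−S=5.9300, hold=8.1749 ⇒ V=8.1749 continue | (k=4,j=3): S=94.3131, K−S=0.0000, hold=1.5306 ⇒ V=1.5306 continue | (k=4,j=4): S=114.8330, K−S=0.0000, hold=0.0000 ⇒ V=0.0000 continue  boundary S*=63.6184
step 3: (k=3,j=0): S=57.6548, K−S=25.7352, hold=25.4887 ⇒ V=25.7352 exercise | (k=3,j=1): S=70.1989, K−S=13.1911, hold=14.0424 ⇒ V=14.0424 continue | (k=3,j=2): S=85.4722, K−S=0.0000, hold=4.9017 ⇒ V=4.9017 continue | (k=3,j=3): S=104.0685, K−S=0.0000, hold=0.7776 ⇒ V=0.7776 continue  boundary S*=57.6548
step 2: (k=2,j=0): S=63.6184, K−S=19.7716, hold=19.9414 ⇒ V=19.9414 continue | (k=2,j=1): S=77.4600, K−S=5.9300, hold=9.5311 ⇒ V=9.5311 continue | (k=2,j=2): S=94.3131, K−S=0.0000, hold=2.8706 ⇒ V=2.8706 continue  boundary S*=-
step 1: (k=1,j=0): S=70.1989, K−S=13.1911, hold=14.7919 ⇒ V=14.7919 continue | (k=1,j=1): S=85.4722, K−S=0.0000, hold=6.2460 ⇒ V=6.2460 continue  boundary S*=-
step 0: (k=0,j=0): S=77.4600, K−S=5.9300, hold=10.5692 ⇒ V=10.5692 continue  boundary S*=-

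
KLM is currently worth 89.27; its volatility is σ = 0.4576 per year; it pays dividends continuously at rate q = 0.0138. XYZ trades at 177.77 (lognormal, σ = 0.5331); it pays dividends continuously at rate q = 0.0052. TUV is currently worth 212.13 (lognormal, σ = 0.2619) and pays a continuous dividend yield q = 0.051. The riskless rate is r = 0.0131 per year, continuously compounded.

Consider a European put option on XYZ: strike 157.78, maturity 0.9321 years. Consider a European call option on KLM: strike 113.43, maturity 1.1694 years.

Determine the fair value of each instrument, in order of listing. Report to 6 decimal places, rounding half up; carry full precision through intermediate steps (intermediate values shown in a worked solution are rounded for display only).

[XYZ put K=157.78]
σ√T = 0.5331·√0.9321 = 0.514683
d₁ = (ln(S/K) + (r−q+σ²/2)T) / (σ√T) = (ln(177.77/157.78) + (0.0131−0.0052+0.5331²/2)·0.9321) / 0.514683 = (0.119289 + 0.139813) / 0.514683 = 0.503420
d₂ = d₁ − σ√T = 0.503420 − 0.514683 = -0.011263
e^{−rT} = 0.987864
e^{−qT} = 0.995165
N(−d₁) = 0.307334,  N(−d₂) = 0.504493
price = K·e^{−rT}·N(−d₂) − S·e^{−qT}·N(−d₁) = 78.632899 − 54.370674 = 24.262225
[KLM call K=113.43]
σ√T = 0.4576·√1.1694 = 0.494843
d₁ = (ln(S/K) + (r−q+σ²/2)T) / (σ√T) = (ln(89.27/113.43) + (0.0131−0.0138+0.4576²/2)·1.1694) / 0.494843 = (-0.239520 + 0.121616) / 0.494843 = -0.238266
d₂ = d₁ − σ√T = -0.238266 − 0.494843 = -0.733109
e^{−rT} = 0.984798
e^{−qT} = 0.983992
N(d₁) = 0.405838,  N(d₂) = 0.231746
price = S·e^{−qT}·N(d₁) − K·e^{−rT}·N(d₂) = 35.649153 − 25.887328 = 9.761825

price(XYZ put K=157.78) = 24.262225
price(KLM call K=113.43) = 9.761825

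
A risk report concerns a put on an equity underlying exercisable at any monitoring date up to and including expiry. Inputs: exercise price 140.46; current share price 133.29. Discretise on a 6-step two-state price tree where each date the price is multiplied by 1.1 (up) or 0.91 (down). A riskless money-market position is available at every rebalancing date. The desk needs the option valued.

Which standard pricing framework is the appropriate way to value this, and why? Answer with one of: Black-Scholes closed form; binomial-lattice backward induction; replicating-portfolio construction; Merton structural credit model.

Key observation: the defining feature is the embedded early-exercise option across 6 discrete dates on the spot-133.29 tree; pricing the strike-140.46 put means working backward with an exercise test at every node.

framework: binomial-lattice backward induction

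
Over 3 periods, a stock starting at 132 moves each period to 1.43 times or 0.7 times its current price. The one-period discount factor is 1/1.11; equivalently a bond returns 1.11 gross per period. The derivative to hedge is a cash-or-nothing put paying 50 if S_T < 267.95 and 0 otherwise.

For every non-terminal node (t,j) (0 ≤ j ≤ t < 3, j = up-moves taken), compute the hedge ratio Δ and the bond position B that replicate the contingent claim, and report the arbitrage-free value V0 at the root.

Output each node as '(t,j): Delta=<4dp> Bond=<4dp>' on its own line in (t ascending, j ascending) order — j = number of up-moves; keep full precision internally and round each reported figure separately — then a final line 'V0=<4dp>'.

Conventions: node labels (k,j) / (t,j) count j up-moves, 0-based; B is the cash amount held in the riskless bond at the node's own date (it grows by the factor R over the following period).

Arbitrage-free pricing uses the up-move probability p* = (R−d)/(u−d) = 0.5616, discounting each step at R = 1.11.
Terminal payoffs: V(3,0)=50.0000, V(3,1)=50.0000, V(3,2)=50.0000, V(3,3)=0.0000
Node (2,0) S=64.6800: V=(p*·50.0000+(1−p*)·50.0000)/1.11=45.0450; Δ=(50.0000−50.0000)/(92.4924−45.2760)=0.0000; B=V−Δ·S=45.0450
Node (2,1) S=132.1320: V=(p*·50.0000+(1−p*)·50.0000)/1.11=45.0450; Δ=(50.0000−50.0000)/(188.9488−92.4924)=0.0000; B=V−Δ·S=45.0450
Node (2,2) S=269.9268: V=(p*·0.0000+(1−p*)·50.0000)/1.11=19.7458; Δ=(0.0000−50.0000)/(385.9953−188.9488)=-0.2537; B=V−Δ·S=88.2389
Node (1,0) S=92.4000: V=(p*·45.0450+(1−p*)·45.0450)/1.11=40.5811; Δ=(45.0450−45.0450)/(132.1320−64.6800)=0.0000; B=V−Δ·S=40.5811
Node (1,1) S=188.7600: V=(p*·19.7458+(1−p*)·45.0450)/1.11=27.7801; Δ=(19.7458−45.0450)/(269.9268−132.1320)=-0.1836; B=V−Δ·S=62.4366
Node (0,0) S=132.0000: V=(p*·27.7801+(1−p*)·40.5811)/1.11=30.0824; Δ=(27.7801−40.5811)/(188.7600−92.4000)=-0.1328; B=V−Δ·S=47.6181
Check: Δ(0,0)·S0 + B(0,0) = 30.0824 = V0.

(0,0): Delta=-0.1328 Bond=47.6181
(1,0): Delta=0.0000 Bond=40.5811
(1,1): Delta=-0.1836 Bond=62.4366
(2,0): Delta=0.0000 Bond=45.0450
(2,1): Delta=0.0000 Bond=45.0450
(2,2): Delta=-0.2537 Bond=88.2389
V0=30.0824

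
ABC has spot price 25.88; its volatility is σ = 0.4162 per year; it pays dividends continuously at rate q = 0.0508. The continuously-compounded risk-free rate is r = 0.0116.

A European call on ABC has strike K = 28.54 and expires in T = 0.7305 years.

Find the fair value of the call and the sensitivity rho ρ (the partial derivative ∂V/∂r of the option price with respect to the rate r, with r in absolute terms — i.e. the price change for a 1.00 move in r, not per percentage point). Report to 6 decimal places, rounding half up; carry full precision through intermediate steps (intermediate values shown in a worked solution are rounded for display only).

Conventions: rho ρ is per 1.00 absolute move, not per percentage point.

σ√T = 0.4162·√0.7305 = 0.355723
d₁ = (ln(S/K) + (r−q+σ²/2)T) / (σ√T) = (ln(25.88/28.54) + (0.0116−0.0508+0.4162²/2)·0.7305) / 0.355723 = (-0.097836 + 0.034634) / 0.355723 = -0.177673
d₂ = d₁ − σ√T = -0.177673 − 0.355723 = -0.533396
e^{−rT} = 0.991562
e^{−qT} = 0.963571
N(d₁) = 0.429490,  N(d₂) = 0.296880
Call price V = S·e^{−qT}·N(d₁) − K·e^{−rT}·N(d₂) = 10.710284 − 8.401456 = 2.308829
ρ = K·T·e^{−rT}·N(d₂) = 6.137263

price = 2.308829
ρ = 6.137263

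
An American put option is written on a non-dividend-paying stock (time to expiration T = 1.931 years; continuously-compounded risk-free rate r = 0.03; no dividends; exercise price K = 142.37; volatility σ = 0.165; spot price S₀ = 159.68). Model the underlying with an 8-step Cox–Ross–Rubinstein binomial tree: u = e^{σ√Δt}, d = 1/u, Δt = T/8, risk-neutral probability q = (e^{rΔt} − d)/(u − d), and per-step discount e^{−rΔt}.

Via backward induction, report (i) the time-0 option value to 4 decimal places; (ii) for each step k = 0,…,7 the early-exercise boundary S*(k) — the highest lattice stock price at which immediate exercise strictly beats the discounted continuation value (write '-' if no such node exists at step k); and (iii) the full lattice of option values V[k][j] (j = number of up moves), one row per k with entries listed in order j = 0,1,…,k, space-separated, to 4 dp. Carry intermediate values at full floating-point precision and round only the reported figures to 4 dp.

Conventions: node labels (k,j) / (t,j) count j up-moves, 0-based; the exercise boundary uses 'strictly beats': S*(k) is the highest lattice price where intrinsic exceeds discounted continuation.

Δt=0.24138  u=1.08444  d=0.92213  q=0.52452  discount=0.99278
step 8 (expiry): payoffs max(K−S,0) = 58.8859 44.1917 26.9111 6.5890 0.0000 0.0000 0.0000 0.0000 0.0000
step 7: (k=7,j=0): S=90.5336, K−S=51.8364, hold=50.8092 ⇒ V=51.8364 exercise | (k=7,j=1): S=106.4686, K−S=35.9014, hold=34.8742 ⇒ V=35.9014 exercise | (k=7,j=2): S=125.2083, K−S=17.1617, hold=16.1345 ⇒ V=17.1617 exercise | (k=7,j=3): S=147.2464, K−S=0.0000, hold=3.1103 ⇒ V=3.1103 continue | (k=7,j=4): S=173.1635, K−S=0.0000, hold=0.0000 ⇒ V=0.0000 continue | (k=7,j=5): S=203.6423, K−S=0.0000, hold=0.0000 ⇒ V=0.0000 continue | (k=7,j=6): S=239.4857, K−S=0.0000, hold=0.0000 ⇒ V=0.0000 continue | (k=7,j=7): S=281.6380, K−S=0.0000, hold=0.0000 ⇒ V=0.0000 continue  boundary S*=125.2083
step 6: (k=6,j=0): S=98.1783, K−S=44.1917, hold=43.1645 ⇒ V=44.1917 exercise | (k=6,j=1): S=115.4589, K−S=26.9111, hold=25.8839 ⇒ V=26.9111 exercise | (k=6,j=2): S=135.7810, K−S=6.5890, hold=9.7208 ⇒ V=9.7208 continue | (k=6,j=3): S=159.6800, K−S=0.0000, hold=1.4682 ⇒ V=1.4682 continue | (k=6,j=4): S=187.7855, K−S=0.0000, hold=0.0000 ⇒ V=0.0000 continue | (k=6,j=5): S=220.8380, K−S=0.0000, hold=0.0000 ⇒ V=0.0000 continue | (k=6,j=6): S=259.7081, K−S=0.0000, hold=0.0000 ⇒ V=0.0000 continue  boundary S*=115.4589
step 5: (k=5,j=0): S=106.4686, K−S=35.9014, hold=34.8742 ⇒ V=35.9014 exercise | (k=5,j=1): S=125.2083, K−S=17.1617, hold=17.7653 ⇒ V=17.7653 continue | (k=5,j=2): S=147.2464, K−S=0.0000, hold=5.3533 ⇒ V=5.3533 continue | (k=5,j=3): S=173.1635, K−S=0.0000, hold=0.6931 ⇒ V=0.6931 continue | (k=5,j=4): S=203.6423, K−S=0.0000, hold=0.0000 ⇒ V=0.0000 continue | (k=5,j=5): S=239.4857, K−S=0.0000, hold=0.0000 ⇒ V=0.0000 continue  boundary S*=106.4686
step 4: (k=4,j=0): S=115.4589, K−S=26.9111, hold=26.1983 ⇒ V=26.9111 exercise | (k=4,j=1): S=135.7810, K−S=6.5890, hold=11.1737 ⇒ V=11.1737 continue | (k=4,j=2): S=159.6800, K−S=0.0000, hold=2.8879 ⇒ V=2.8879 continue | (k=4,j=3): S=187.7855, K−S=0.0000, hold=0.3272 ⇒ V=0.3272 continue | (k=4,j=4): S=220.8380, K−S=0.0000, hold=0.0000 ⇒ V=0.0000 continue  boundary S*=115.4589
step 3: (k=3,j=0): S=125.2083, K−S=17.1617, hold=18.5219 ⇒ V=18.5219 continue | (k=3,j=1): S=147.2464, K−S=0.0000, hold=6.7784 ⇒ V=6.7784 continue | (k=3,j=2): S=173.1635, K−S=0.0000, hold=1.5336 ⇒ V=1.5336 continue | (k=3,j=3): S=203.6423, K−S=0.0000, hold=0.1544 ⇒ V=0.1544 continue  boundary S*=-
step 2: (k=2,j=0): S=135.7810, K−S=6.5890, hold=12.2730 ⇒ V=12.2730 continue | (k=2,j=1): S=159.6800, K−S=0.0000, hold=3.9983 ⇒ V=3.9983 continue | (k=2,j=2): S=187.7855, K−S=0.0000, hold=0.8044 ⇒ V=0.8044 continue  boundary S*=-
step 1: (k=1,j=0): S=147.2464, K−S=0.0000, hold=7.8755 ⇒ V=7.8755 continue | (k=1,j=1): S=173.1635, K−S=0.0000, hold=2.3062 ⇒ V=2.3062 continue  boundary S*=-
step 0: (k=0,j=0): S=159.6800, K−S=0.0000, hold=4.9186 ⇒ V=4.9186 continue  boundary S*=-

price = 4.9186
boundary = - - - - 115.4589 106.4686 115.4589 125.2083
tree:
4.9186
7.8755 2.3062
12.2730 3.9983 0.8044
18.5219 6.7784 1.5336 0.1544
26.9111 11.1737 2.8879 0.3272 0.0000
35.9014 17.7653 5.3533 0.6931 0.0000 0.0000
44.1917 26.9111 9.7208 1.4682 0.0000 0.0000 0.0000
51.8364 35.9014 17.1617 3.1103 0.0000 0.0000 0.0000 0.0000
58.8859 44.1917 26.9111 6.5890 0.0000 0.0000 0.0000 0.0000 0.0000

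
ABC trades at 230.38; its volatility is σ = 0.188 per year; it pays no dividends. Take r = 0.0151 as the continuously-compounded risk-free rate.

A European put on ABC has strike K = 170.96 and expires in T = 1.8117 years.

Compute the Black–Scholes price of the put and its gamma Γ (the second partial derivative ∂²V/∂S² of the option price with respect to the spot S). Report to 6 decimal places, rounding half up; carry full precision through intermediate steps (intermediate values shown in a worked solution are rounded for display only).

σ√T = 0.188·√1.8117 = 0.253047
d₁ = (ln(S/K) + (r+σ²/2)T) / (σ√T) = (ln(230.38/170.96) + (0.0151+0.188²/2)·1.8117) / 0.253047 = (0.298301 + 0.059373) / 0.253047 = 1.413467
d₂ = d₁ − σ√T = 1.413467 − 0.253047 = 1.160421
e^{−rT} = 0.973014
N(−d₁) = 0.078759,  N(−d₂) = 0.122939
Put price V = K·e^{−rT}·N(−d₂) − S·N(−d₁) = 20.450439 − 18.144535 = 2.305904
φ(d₁) = (1/√(2π))·e^{−d₁²/2} = 0.146918
Γ = φ(d₁) / (S·σ·√T) = 0.002520

price = 2.305904
Γ = 0.002520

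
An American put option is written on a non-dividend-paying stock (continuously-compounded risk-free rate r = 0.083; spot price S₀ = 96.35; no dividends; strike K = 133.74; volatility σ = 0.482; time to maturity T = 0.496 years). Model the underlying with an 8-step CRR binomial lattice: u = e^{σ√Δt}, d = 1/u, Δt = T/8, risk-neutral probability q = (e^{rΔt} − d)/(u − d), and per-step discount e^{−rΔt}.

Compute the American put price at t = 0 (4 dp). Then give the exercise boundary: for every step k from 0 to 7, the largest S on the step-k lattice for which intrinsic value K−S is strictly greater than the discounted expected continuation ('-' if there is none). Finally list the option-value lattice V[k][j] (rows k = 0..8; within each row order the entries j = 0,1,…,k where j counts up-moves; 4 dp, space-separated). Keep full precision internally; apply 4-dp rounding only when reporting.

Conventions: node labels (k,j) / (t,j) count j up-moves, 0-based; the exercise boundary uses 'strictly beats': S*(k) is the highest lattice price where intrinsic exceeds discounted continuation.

price = 38.5349
boundary = - 85.4533 75.7890 85.4533 96.3500 85.4533 96.3500 108.6362
tree:
38.5349
48.2867 28.8492
57.9510 37.9620 19.7231
66.5223 48.2867 27.6776 11.6997
74.1243 57.9510 37.3900 17.9187 5.3877
80.8665 66.5223 48.2867 26.4869 9.2414 1.4569
86.8462 74.1243 57.9510 37.3900 15.4836 2.8797 0.0000
92.1496 80.8665 66.5223 48.2867 25.1038 5.6920 0.0000 0.0000
96.8533 86.8462 74.1243 57.9510 37.3900 11.2510 0.0000 0.0000 0.0000

params: Δt=0.06200 u=1.12752 d=0.88691 q=0.49147 e^(-rΔt)=0.99487
t_8 payoffs: 96.8533 86.8462 74.1243 57.9510 37.3900 11.2510 0.0000 0.0000 0.0000
t_7: node(7,0) S=41.5904 payoff=92.1496 vs cont=91.4632 → 92.1496 [stop]  node(7,1) S=52.8735 payoff=80.8665 vs cont=80.1800 → 80.8665 [stop]  node(7,2) S=67.2177 payoff=66.5223 vs cont=65.8359 → 66.5223 [stop]  node(7,3) S=85.4533 payoff=48.2867 vs cont=47.6002 → 48.2867 [stop]  node(7,4) S=108.6362 payoff=25.1038 vs cont=24.4174 → 25.1038 [stop]  node(7,5) S=138.1083 payoff=0.0000 vs cont=5.6920 → 5.6920 [wait]  node(7,6) S=175.5761 payoff=0.0000 vs cont=0.0000 → 0.0000 [wait]  node(7,7) S=223.2086 payoff=0.0000 vs cont=0.0000 → 0.0000 [wait]  ⇒ S*(7)=108.6362
t_6: node(6,0) S=46.8938 payoff=86.8462 vs cont=86.1598 → 86.8462 [stop]  node(6,1) S=59.6157 payoff=74.1243 vs cont=73.4378 → 74.1243 [stop]  node(6,2) S=75.7890 payoff=57.9510 vs cont=57.2645 → 57.9510 [stop]  node(6,3) S=96.3500 payoff=37.3900 vs cont=36.7035 → 37.3900 [stop]  node(6,4) S=122.4890 payoff=11.2510 vs cont=15.4836 → 15.4836 [wait]  node(6,5) S=155.7194 payoff=0.0000 vs cont=2.8797 → 2.8797 [wait]  node(6,6) S=197.9649 payoff=0.0000 vs cont=0.0000 → 0.0000 [wait]  ⇒ S*(6)=96.3500
t_5: node(5,0) S=52.8735 payoff=80.8665 vs cont=80.1800 → 80.8665 [stop]  node(5,1) S=67.2177 payoff=66.5223 vs cont=65.8359 → 66.5223 [stop]  node(5,2) S=85.4533 payoff=48.2867 vs cont=47.6002 → 48.2867 [stop]  node(5,3) S=108.6362 payoff=25.1038 vs cont=26.4869 → 26.4869 [wait]  node(5,4) S=138.1083 payoff=0.0000 vs cont=9.2414 → 9.2414 [wait]  node(5,5) S=175.5761 payoff=0.0000 vs cont=1.4569 → 1.4569 [wait]  ⇒ S*(5)=85.4533
t_4: node(4,0) S=59.6157 payoff=74.1243 vs cont=73.4378 → 74.1243 [stop]  node(4,1) S=75.7890 payoff=57.9510 vs cont=57.2645 → 57.9510 [stop]  node(4,2) S=96.3500 payoff=37.3900 vs cont=37.3798 → 37.3900 [stop]  node(4,3) S=122.4890 payoff=11.2510 vs cont=17.9187 → 17.9187 [wait]  node(4,4) S=155.7194 payoff=0.0000 vs cont=5.3877 → 5.3877 [wait]  ⇒ S*(4)=96.3500
t_3: node(3,0) S=67.2177 payoff=66.5223 vs cont=65.8359 → 66.5223 [stop]  node(3,1) S=85.4533 payoff=48.2867 vs cont=47.6002 → 48.2867 [stop]  node(3,2) S=108.6362 payoff=25.1038 vs cont=27.6776 → 27.6776 [wait]  node(3,3) S=138.1083 payoff=0.0000 vs cont=11.6997 → 11.6997 [wait]  ⇒ S*(3)=85.4533
t_2: node(2,0) S=75.7890 payoff=57.9510 vs cont=57.2645 → 57.9510 [stop]  node(2,1) S=96.3500 payoff=37.3900 vs cont=37.9620 → 37.9620 [wait]  node(2,2) S=122.4890 payoff=11.2510 vs cont=19.7231 → 19.7231 [wait]  ⇒ S*(2)=75.7890
t_1: node(1,0) S=85.4533 payoff=48.2867 vs cont=47.8799 → 48.2867 [stop]  node(1,1) S=108.6362 payoff=25.1038 vs cont=28.8492 → 28.8492 [wait]  ⇒ S*(1)=85.4533
t_0: node(0,0) S=96.3500 payoff=37.3900 vs cont=38.5349 → 38.5349 [wait]  ⇒ S*(0)=-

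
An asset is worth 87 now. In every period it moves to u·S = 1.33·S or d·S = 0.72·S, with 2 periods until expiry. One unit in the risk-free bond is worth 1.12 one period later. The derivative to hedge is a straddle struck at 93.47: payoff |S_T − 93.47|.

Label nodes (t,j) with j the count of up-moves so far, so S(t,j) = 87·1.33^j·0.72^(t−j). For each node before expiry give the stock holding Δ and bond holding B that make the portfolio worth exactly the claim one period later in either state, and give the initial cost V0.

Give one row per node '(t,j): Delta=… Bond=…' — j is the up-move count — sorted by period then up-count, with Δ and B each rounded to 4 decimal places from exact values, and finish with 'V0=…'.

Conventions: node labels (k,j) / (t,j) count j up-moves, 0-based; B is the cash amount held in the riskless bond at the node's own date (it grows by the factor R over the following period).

Arbitrage-free pricing uses the up-move probability p* = (R−d)/(u−d) = 0.6557, discounting each step at R = 1.12.
At maturity the claim pays: V(2,0)=48.3692, V(2,1)=10.1588, V(2,2)=60.4243
(1,0): S=62.6400. Δ = (V_up−V_dn)/(S_up−S_dn) = (10.1588−48.3692)/(83.3112−45.1008) = -1.0000. V = [p*·10.1588 + (1−p*)·48.3692]/1.12 = 20.8154. B = V − Δ·S = 83.4554.
(1,1): S=115.7100. Δ = (V_up−V_dn)/(S_up−S_dn) = (60.4243−10.1588)/(153.8943−83.3112) = 0.7121. V = [p*·60.4243 + (1−p*)·10.1588]/1.12 = 38.4998. B = V − Δ·S = -43.9027.
(0,0): S=87.0000. Δ = (V_up−V_dn)/(S_up−S_dn) = (38.4998−20.8154)/(115.7100−62.6400) = 0.3332. V = [p*·38.4998 + (1−p*)·20.8154]/1.12 = 28.9390. B = V − Δ·S = -0.0519.
Verification: the root portfolio costs Δ(0,0)·S0 + B(0,0) = 28.9390, matching V0.

(0,0): Delta=0.3332 Bond=-0.0519
(1,0): Delta=-1.0000 Bond=83.4554
(1,1): Delta=0.7121 Bond=-43.9027
V0=28.9390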